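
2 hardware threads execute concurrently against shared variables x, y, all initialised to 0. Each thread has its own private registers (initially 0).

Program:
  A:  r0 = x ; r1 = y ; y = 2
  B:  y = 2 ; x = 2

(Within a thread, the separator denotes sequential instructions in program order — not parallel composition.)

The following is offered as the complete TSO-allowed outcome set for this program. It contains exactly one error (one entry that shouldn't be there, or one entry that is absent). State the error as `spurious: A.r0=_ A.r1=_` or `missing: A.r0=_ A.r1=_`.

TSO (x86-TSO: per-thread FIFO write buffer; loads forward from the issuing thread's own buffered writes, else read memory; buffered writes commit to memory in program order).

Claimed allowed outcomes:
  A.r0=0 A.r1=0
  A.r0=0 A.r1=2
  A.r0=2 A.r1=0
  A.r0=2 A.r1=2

spurious: A.r0=2 A.r1=0

outcome vector order: (A.r0,A.r1)
TSO (3): <0 0> <0 2> <2 2>
claimed∖TSO = {<2 0>}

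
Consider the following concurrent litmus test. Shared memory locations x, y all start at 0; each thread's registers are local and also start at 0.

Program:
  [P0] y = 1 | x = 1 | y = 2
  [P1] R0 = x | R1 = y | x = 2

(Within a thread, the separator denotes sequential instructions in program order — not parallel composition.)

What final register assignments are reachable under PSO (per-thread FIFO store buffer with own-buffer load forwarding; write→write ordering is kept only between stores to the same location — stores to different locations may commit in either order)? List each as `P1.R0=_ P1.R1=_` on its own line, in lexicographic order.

P1.R0=0 P1.R1=0
P1.R0=0 P1.R1=1
P1.R0=0 P1.R1=2
P1.R0=1 P1.R1=0
P1.R0=1 P1.R1=1
P1.R0=1 P1.R1=2

outcome vector order: (P1.R0,P1.R1)
|PSO outcomes| = 6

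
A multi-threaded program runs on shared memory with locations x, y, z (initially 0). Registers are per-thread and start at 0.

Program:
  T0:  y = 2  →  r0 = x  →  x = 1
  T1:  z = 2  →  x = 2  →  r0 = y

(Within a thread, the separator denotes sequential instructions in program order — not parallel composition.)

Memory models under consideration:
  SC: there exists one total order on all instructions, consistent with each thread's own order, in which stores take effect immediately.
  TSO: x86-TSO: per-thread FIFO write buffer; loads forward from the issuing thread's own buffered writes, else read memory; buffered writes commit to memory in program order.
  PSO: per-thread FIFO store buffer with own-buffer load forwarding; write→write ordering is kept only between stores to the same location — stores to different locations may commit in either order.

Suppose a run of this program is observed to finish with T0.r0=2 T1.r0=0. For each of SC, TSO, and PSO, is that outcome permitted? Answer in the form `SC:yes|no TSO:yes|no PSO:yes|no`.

outcome vector order: (T0.r0,T1.r0)
[SC] allowed = {<0 2> <2 0> <2 2>}
[TSO] allowed = {<0 0> <0 2> <2 0> <2 2>}
[PSO] allowed = {<0 0> <0 2> <2 0> <2 2>}
target <2 0> ∈ {SC,TSO,PSO}

SC:yes TSO:yes PSO:yes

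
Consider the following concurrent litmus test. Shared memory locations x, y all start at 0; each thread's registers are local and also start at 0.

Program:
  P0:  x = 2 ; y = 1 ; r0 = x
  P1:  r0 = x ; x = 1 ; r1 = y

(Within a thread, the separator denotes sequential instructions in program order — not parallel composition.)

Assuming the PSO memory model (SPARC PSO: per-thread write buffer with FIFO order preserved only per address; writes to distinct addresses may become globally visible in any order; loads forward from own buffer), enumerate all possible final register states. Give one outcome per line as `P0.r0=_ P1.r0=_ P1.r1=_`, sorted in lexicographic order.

P0.r0=1 P1.r0=0 P1.r1=0
P0.r0=1 P1.r0=0 P1.r1=1
P0.r0=1 P1.r0=2 P1.r1=0
P0.r0=1 P1.r0=2 P1.r1=1
P0.r0=2 P1.r0=0 P1.r1=0
P0.r0=2 P1.r0=0 P1.r1=1
P0.r0=2 P1.r0=2 P1.r1=0
P0.r0=2 P1.r0=2 P1.r1=1

outcome vector order: (P0.r0,P1.r0,P1.r1)
|PSO outcomes| = 8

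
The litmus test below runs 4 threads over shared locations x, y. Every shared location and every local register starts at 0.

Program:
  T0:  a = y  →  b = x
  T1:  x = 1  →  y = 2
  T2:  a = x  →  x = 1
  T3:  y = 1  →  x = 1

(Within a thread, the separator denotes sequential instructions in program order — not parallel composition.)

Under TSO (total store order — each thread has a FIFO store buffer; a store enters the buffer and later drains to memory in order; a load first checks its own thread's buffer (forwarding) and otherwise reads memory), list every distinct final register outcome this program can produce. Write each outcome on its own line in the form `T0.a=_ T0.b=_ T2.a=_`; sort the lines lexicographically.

T0.a=0 T0.b=0 T2.a=0
T0.a=0 T0.b=0 T2.a=1
T0.a=0 T0.b=1 T2.a=0
T0.a=0 T0.b=1 T2.a=1
T0.a=1 T0.b=0 T2.a=0
T0.a=1 T0.b=0 T2.a=1
T0.a=1 T0.b=1 T2.a=0
T0.a=1 T0.b=1 T2.a=1
T0.a=2 T0.b=1 T2.a=0
T0.a=2 T0.b=1 T2.a=1

outcome vector order: (T0.a,T0.b,T2.a)
|TSO outcomes| = 10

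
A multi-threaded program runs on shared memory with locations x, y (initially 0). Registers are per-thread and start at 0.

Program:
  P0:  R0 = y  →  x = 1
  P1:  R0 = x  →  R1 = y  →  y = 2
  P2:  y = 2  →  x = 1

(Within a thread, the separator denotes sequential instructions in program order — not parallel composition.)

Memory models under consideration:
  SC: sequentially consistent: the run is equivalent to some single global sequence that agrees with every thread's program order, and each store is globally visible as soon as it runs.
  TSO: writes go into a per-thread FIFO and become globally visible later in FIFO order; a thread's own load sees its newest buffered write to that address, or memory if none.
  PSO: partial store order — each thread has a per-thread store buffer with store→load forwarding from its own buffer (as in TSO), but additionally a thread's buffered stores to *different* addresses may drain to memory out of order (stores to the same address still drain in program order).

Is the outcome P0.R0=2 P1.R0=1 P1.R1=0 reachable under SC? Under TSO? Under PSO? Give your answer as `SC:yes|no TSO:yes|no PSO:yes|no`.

outcome vector order: (P0.R0,P1.R0,P1.R1)
under SC → <0 0 0> <0 0 2> <0 1 0> <0 1 2> <2 0 0> <2 0 2> <2 1 2>
under TSO → <0 0 0> <0 0 2> <0 1 0> <0 1 2> <2 0 0> <2 0 2> <2 1 2>
under PSO → <0 0 0> <0 0 2> <0 1 0> <0 1 2> <2 0 0> <2 0 2> <2 1 0> <2 1 2>
target <2 1 0> ∈ {PSO}

SC:no TSO:no PSO:yes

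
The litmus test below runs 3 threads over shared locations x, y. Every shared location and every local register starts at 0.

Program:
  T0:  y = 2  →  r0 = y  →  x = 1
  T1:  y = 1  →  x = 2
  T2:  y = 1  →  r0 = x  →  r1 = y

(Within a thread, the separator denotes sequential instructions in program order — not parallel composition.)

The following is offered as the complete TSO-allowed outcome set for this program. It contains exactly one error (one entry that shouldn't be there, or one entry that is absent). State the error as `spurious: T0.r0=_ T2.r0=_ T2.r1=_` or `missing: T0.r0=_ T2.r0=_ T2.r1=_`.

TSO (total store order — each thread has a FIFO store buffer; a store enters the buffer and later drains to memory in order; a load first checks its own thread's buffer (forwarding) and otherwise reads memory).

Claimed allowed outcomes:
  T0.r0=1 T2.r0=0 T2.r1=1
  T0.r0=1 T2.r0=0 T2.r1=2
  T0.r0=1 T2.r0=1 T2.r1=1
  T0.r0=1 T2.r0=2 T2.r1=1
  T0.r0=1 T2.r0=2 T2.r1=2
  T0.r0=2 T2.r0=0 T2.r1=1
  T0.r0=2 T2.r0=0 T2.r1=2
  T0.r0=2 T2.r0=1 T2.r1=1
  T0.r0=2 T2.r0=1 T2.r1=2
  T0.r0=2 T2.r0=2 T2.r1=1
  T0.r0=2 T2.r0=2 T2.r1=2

spurious: T0.r0=1 T2.r0=2 T2.r1=2

outcome vector order: (T0.r0,T2.r0,T2.r1)
TSO (10): <1 0 1> <1 0 2> <1 1 1> <1 2 1> <2 0 1> <2 0 2> <2 1 1> <2 1 2> <2 2 1> <2 2 2>
claimed∖TSO = {<1 2 2>}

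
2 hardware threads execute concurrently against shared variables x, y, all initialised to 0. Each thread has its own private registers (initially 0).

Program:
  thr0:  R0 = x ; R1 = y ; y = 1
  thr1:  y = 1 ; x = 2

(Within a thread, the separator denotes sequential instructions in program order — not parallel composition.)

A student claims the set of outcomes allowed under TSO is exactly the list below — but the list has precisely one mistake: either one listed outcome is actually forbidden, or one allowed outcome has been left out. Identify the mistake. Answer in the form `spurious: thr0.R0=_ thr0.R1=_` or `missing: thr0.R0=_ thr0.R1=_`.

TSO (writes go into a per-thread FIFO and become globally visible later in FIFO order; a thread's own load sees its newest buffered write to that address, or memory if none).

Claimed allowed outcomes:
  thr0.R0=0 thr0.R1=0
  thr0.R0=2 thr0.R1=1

missing: thr0.R0=0 thr0.R1=1

outcome vector order: (thr0.R0,thr0.R1)
under TSO → 0/0; 0/1; 2/1
TSO∖claimed = {0/1}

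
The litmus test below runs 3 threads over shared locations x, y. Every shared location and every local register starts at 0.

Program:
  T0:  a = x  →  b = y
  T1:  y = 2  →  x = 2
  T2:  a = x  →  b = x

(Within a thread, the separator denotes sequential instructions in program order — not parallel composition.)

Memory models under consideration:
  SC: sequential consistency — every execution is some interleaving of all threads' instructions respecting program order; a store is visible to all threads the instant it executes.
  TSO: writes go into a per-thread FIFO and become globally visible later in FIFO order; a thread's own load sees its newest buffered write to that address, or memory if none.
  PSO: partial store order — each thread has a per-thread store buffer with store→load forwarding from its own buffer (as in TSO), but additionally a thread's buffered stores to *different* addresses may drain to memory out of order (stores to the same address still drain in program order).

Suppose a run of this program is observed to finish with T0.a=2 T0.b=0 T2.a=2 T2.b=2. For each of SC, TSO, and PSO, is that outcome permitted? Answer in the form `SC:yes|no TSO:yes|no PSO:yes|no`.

outcome vector order: (T0.a,T0.b,T2.a,T2.b)
SC (9): (0,0,0,0), (0,0,0,2), (0,0,2,2), (0,2,0,0), (0,2,0,2), (0,2,2,2), (2,2,0,0), (2,2,0,2), (2,2,2,2)
TSO (9): (0,0,0,0), (0,0,0,2), (0,0,2,2), (0,2,0,0), (0,2,0,2), (0,2,2,2), (2,2,0,0), (2,2,0,2), (2,2,2,2)
PSO (12): (0,0,0,0), (0,0,0,2), (0,0,2,2), (0,2,0,0), (0,2,0,2), (0,2,2,2), (2,0,0,0), (2,0,0,2), (2,0,2,2), (2,2,0,0), (2,2,0,2), (2,2,2,2)
target (2,0,2,2) ∈ {PSO}

SC:no TSO:no PSO:yes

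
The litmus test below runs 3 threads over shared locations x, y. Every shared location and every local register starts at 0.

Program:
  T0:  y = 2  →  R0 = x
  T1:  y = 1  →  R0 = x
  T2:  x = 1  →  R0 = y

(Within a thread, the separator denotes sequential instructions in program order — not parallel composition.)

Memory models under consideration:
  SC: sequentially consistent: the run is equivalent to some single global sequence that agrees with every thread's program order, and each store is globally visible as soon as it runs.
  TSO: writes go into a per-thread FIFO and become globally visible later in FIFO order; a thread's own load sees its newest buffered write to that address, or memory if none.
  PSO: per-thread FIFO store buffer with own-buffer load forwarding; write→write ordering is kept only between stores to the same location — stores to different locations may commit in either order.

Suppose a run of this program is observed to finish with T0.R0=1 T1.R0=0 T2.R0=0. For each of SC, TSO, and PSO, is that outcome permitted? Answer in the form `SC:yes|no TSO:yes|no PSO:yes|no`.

outcome vector order: (T0.R0,T1.R0,T2.R0)
SC: 9 outcomes — {0/0/1 0/0/2 0/1/1 0/1/2 1/0/1 1/0/2 1/1/0 1/1/1 1/1/2}
TSO: 12 outcomes — {0/0/0 0/0/1 0/0/2 0/1/0 0/1/1 0/1/2 1/0/0 1/0/1 1/0/2 1/1/0 1/1/1 1/1/2}
PSO: 12 outcomes — {0/0/0 0/0/1 0/0/2 0/1/0 0/1/1 0/1/2 1/0/0 1/0/1 1/0/2 1/1/0 1/1/1 1/1/2}
target 1/0/0 ∈ {TSO,PSO}

SC:no TSO:yes PSO:yes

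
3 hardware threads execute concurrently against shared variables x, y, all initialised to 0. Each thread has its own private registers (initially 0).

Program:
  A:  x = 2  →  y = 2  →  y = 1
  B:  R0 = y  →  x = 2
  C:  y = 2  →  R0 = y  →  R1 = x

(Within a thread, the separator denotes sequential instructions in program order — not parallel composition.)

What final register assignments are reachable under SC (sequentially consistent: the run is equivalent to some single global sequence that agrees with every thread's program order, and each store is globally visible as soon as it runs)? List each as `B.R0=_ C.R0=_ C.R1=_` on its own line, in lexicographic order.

outcome vector order: (B.R0,C.R0,C.R1)
|SC outcomes| = 9

B.R0=0 C.R0=1 C.R1=2
B.R0=0 C.R0=2 C.R1=0
B.R0=0 C.R0=2 C.R1=2
B.R0=1 C.R0=1 C.R1=2
B.R0=1 C.R0=2 C.R1=0
B.R0=1 C.R0=2 C.R1=2
B.R0=2 C.R0=1 C.R1=2
B.R0=2 C.R0=2 C.R1=0
B.R0=2 C.R0=2 C.R1=2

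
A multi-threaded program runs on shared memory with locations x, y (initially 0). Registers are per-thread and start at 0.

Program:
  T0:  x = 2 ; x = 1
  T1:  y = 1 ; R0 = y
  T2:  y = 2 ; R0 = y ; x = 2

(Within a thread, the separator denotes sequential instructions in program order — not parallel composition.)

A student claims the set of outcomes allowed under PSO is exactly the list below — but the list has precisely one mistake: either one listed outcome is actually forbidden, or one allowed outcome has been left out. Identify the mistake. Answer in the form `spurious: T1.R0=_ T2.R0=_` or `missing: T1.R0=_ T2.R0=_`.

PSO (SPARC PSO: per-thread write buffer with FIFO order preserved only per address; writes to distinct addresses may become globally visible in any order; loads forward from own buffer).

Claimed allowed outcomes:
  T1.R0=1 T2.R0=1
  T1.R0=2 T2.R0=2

outcome vector order: (T1.R0,T2.R0)
PSO: 3 outcomes — {1/1; 1/2; 2/2}
PSO∖claimed = {1/2}

missing: T1.R0=1 T2.R0=2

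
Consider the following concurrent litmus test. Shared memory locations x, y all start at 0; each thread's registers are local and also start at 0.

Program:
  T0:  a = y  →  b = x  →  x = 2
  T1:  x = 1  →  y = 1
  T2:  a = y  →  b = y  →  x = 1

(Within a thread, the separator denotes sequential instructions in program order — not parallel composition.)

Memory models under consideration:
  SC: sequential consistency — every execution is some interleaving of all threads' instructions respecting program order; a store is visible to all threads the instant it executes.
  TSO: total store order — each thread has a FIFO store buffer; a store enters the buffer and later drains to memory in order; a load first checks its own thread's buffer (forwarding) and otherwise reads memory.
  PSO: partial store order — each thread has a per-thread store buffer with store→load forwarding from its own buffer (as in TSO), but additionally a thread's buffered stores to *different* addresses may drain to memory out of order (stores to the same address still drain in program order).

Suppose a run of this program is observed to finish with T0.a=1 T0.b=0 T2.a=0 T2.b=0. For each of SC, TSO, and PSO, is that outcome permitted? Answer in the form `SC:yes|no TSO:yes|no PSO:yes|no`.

outcome vector order: (T0.a,T0.b,T2.a,T2.b)
[SC] allowed = {(0,0,0,0); (0,0,0,1); (0,0,1,1); (0,1,0,0); (0,1,0,1); (0,1,1,1); (1,1,0,0); (1,1,0,1); (1,1,1,1)}
[TSO] allowed = {(0,0,0,0); (0,0,0,1); (0,0,1,1); (0,1,0,0); (0,1,0,1); (0,1,1,1); (1,1,0,0); (1,1,0,1); (1,1,1,1)}
[PSO] allowed = {(0,0,0,0); (0,0,0,1); (0,0,1,1); (0,1,0,0); (0,1,0,1); (0,1,1,1); (1,0,0,0); (1,0,0,1); (1,0,1,1); (1,1,0,0); (1,1,0,1); (1,1,1,1)}
target (1,0,0,0) ∈ {PSO}

SC:no TSO:no PSO:yes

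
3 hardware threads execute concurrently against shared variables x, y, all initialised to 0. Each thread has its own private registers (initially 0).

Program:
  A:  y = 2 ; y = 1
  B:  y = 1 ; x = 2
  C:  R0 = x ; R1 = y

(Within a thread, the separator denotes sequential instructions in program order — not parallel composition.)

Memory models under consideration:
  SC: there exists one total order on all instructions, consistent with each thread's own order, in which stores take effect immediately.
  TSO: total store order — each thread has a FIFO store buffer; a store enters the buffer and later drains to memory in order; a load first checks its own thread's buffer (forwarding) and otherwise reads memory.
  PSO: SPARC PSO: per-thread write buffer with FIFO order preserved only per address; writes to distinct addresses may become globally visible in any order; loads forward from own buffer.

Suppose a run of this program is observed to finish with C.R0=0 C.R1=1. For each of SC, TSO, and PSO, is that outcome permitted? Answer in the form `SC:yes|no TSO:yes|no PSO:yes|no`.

outcome vector order: (C.R0,C.R1)
[SC] allowed = {0/0 0/1 0/2 2/1 2/2}
[TSO] allowed = {0/0 0/1 0/2 2/1 2/2}
[PSO] allowed = {0/0 0/1 0/2 2/0 2/1 2/2}
target 0/1 ∈ {SC,TSO,PSO}

SC:yes TSO:yes PSO:yes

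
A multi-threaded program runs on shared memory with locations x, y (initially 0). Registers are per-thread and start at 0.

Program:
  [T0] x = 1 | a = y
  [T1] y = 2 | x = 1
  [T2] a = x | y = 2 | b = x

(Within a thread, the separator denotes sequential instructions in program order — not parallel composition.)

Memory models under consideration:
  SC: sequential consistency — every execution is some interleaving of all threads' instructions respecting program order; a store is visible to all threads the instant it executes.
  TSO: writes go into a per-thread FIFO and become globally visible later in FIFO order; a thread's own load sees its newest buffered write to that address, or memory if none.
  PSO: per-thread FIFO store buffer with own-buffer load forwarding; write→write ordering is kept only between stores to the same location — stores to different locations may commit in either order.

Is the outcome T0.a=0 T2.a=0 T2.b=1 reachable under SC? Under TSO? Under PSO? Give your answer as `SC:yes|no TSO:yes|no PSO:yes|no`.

outcome vector order: (T0.a,T2.a,T2.b)
SC: 5 outcomes — {0/0/1, 0/1/1, 2/0/0, 2/0/1, 2/1/1}
TSO: 6 outcomes — {0/0/0, 0/0/1, 0/1/1, 2/0/0, 2/0/1, 2/1/1}
PSO: 6 outcomes — {0/0/0, 0/0/1, 0/1/1, 2/0/0, 2/0/1, 2/1/1}
target 0/0/1 ∈ {SC,TSO,PSO}

SC:yes TSO:yes PSO:yes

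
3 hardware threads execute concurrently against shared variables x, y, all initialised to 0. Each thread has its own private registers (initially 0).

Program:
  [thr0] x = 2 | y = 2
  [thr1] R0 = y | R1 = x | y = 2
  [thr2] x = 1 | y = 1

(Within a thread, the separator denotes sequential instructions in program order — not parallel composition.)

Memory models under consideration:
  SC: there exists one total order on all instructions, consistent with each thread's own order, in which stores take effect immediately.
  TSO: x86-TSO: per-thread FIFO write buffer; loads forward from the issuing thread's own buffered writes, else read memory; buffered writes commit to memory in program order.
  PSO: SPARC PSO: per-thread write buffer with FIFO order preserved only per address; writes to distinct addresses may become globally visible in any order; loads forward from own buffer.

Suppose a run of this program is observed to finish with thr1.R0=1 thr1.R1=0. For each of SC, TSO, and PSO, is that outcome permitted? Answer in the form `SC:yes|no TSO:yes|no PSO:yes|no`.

outcome vector order: (thr1.R0,thr1.R1)
under SC → 0/0, 0/1, 0/2, 1/1, 1/2, 2/1, 2/2
under TSO → 0/0, 0/1, 0/2, 1/1, 1/2, 2/1, 2/2
under PSO → 0/0, 0/1, 0/2, 1/0, 1/1, 1/2, 2/0, 2/1, 2/2
target 1/0 ∈ {PSO}

SC:no TSO:no PSO:yes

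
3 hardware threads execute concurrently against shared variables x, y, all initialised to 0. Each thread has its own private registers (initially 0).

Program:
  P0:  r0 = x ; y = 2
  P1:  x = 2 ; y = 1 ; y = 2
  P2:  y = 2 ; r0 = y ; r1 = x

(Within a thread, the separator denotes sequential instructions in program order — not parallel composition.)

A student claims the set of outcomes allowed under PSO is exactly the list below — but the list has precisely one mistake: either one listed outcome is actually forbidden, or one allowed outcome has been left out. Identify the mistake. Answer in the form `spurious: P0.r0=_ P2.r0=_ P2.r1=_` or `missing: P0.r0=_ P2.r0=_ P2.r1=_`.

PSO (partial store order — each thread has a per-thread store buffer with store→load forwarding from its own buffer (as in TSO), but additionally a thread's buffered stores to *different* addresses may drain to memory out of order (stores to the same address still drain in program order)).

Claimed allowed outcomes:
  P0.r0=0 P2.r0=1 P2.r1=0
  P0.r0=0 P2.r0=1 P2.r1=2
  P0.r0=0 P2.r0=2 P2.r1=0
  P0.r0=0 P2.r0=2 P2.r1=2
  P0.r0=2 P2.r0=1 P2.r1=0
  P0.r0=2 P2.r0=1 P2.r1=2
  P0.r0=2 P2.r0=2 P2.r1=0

missing: P0.r0=2 P2.r0=2 P2.r1=2

outcome vector order: (P0.r0,P2.r0,P2.r1)
PSO (8): 010 012 020 022 210 212 220 222
PSO∖claimed = {222}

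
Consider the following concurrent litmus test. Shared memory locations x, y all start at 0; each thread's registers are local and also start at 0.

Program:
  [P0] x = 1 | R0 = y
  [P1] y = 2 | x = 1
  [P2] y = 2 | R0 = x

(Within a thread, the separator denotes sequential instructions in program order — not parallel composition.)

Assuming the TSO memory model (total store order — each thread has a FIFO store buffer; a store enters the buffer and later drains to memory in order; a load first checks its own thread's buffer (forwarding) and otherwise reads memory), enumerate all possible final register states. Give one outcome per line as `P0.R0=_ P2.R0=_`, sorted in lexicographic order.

outcome vector order: (P0.R0,P2.R0)
|TSO outcomes| = 4

P0.R0=0 P2.R0=0
P0.R0=0 P2.R0=1
P0.R0=2 P2.R0=0
P0.R0=2 P2.R0=1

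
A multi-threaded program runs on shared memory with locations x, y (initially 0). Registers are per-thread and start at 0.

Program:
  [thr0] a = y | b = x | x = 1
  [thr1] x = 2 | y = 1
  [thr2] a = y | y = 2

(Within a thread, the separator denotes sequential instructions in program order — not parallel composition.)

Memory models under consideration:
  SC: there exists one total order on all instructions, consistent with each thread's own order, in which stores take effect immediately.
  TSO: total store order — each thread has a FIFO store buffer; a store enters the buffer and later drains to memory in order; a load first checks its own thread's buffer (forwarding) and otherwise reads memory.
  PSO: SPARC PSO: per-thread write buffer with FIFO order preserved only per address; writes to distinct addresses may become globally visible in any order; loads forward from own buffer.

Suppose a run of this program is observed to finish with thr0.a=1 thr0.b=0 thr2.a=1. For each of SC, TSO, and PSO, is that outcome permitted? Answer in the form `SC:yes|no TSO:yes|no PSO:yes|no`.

outcome vector order: (thr0.a,thr0.b,thr2.a)
SC: 9 outcomes — {<0 0 0>; <0 0 1>; <0 2 0>; <0 2 1>; <1 2 0>; <1 2 1>; <2 0 0>; <2 2 0>; <2 2 1>}
TSO: 9 outcomes — {<0 0 0>; <0 0 1>; <0 2 0>; <0 2 1>; <1 2 0>; <1 2 1>; <2 0 0>; <2 2 0>; <2 2 1>}
PSO: 12 outcomes — {<0 0 0>; <0 0 1>; <0 2 0>; <0 2 1>; <1 0 0>; <1 0 1>; <1 2 0>; <1 2 1>; <2 0 0>; <2 0 1>; <2 2 0>; <2 2 1>}
target <1 0 1> ∈ {PSO}

SC:no TSO:no PSO:yes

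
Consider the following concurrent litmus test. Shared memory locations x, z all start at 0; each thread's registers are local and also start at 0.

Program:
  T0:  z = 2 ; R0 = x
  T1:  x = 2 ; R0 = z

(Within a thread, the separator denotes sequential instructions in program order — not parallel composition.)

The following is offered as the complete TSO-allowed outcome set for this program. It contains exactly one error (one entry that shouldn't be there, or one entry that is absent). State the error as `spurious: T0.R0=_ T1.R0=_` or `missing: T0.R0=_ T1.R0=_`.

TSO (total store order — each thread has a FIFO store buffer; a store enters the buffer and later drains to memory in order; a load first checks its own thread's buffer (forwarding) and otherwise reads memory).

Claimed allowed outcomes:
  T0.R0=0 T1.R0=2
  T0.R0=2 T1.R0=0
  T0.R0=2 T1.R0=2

outcome vector order: (T0.R0,T1.R0)
[TSO] allowed = {0/0, 0/2, 2/0, 2/2}
TSO∖claimed = {0/0}

missing: T0.R0=0 T1.R0=0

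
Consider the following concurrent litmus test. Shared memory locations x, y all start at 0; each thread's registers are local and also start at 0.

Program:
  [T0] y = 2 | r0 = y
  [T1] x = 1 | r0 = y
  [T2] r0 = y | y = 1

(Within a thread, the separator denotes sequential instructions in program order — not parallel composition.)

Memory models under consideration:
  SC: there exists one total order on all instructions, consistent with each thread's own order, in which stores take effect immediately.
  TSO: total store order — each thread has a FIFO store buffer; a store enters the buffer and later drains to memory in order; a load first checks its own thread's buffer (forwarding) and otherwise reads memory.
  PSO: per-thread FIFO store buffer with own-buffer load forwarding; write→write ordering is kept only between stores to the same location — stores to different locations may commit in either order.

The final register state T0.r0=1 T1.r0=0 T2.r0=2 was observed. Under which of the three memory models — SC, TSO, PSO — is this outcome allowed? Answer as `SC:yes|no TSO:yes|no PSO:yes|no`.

outcome vector order: (T0.r0,T1.r0,T2.r0)
SC: 12 outcomes — {100 102 110 112 120 122 200 202 210 212 220 222}
TSO: 12 outcomes — {100 102 110 112 120 122 200 202 210 212 220 222}
PSO: 12 outcomes — {100 102 110 112 120 122 200 202 210 212 220 222}
target 102 ∈ {SC,TSO,PSO}

SC:yes TSO:yes PSO:yes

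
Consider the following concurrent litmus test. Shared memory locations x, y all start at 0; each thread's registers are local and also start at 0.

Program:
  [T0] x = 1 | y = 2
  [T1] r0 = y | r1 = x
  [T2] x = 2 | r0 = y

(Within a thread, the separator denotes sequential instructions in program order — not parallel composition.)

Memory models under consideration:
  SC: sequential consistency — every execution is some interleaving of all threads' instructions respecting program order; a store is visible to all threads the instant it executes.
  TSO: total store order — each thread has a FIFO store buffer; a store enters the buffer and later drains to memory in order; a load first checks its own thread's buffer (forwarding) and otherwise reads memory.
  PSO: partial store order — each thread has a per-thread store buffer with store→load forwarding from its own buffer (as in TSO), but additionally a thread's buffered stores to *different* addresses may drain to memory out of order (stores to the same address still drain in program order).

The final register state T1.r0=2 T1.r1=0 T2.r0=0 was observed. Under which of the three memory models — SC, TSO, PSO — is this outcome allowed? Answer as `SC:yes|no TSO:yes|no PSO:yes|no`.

outcome vector order: (T1.r0,T1.r1,T2.r0)
under SC → <0 0 0>, <0 0 2>, <0 1 0>, <0 1 2>, <0 2 0>, <0 2 2>, <2 1 0>, <2 1 2>, <2 2 0>, <2 2 2>
under TSO → <0 0 0>, <0 0 2>, <0 1 0>, <0 1 2>, <0 2 0>, <0 2 2>, <2 1 0>, <2 1 2>, <2 2 0>, <2 2 2>
under PSO → <0 0 0>, <0 0 2>, <0 1 0>, <0 1 2>, <0 2 0>, <0 2 2>, <2 0 0>, <2 0 2>, <2 1 0>, <2 1 2>, <2 2 0>, <2 2 2>
target <2 0 0> ∈ {PSO}

SC:no TSO:no PSO:yes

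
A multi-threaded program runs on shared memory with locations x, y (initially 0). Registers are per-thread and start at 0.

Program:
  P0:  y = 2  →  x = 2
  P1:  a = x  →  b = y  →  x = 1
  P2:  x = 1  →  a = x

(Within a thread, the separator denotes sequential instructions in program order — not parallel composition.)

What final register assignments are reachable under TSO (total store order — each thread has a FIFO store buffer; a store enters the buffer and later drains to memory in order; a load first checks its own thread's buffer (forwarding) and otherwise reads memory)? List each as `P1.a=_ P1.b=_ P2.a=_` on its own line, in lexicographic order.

P1.a=0 P1.b=0 P2.a=1
P1.a=0 P1.b=0 P2.a=2
P1.a=0 P1.b=2 P2.a=1
P1.a=0 P1.b=2 P2.a=2
P1.a=1 P1.b=0 P2.a=1
P1.a=1 P1.b=0 P2.a=2
P1.a=1 P1.b=2 P2.a=1
P1.a=1 P1.b=2 P2.a=2
P1.a=2 P1.b=2 P2.a=1
P1.a=2 P1.b=2 P2.a=2

outcome vector order: (P1.a,P1.b,P2.a)
|TSO outcomes| = 10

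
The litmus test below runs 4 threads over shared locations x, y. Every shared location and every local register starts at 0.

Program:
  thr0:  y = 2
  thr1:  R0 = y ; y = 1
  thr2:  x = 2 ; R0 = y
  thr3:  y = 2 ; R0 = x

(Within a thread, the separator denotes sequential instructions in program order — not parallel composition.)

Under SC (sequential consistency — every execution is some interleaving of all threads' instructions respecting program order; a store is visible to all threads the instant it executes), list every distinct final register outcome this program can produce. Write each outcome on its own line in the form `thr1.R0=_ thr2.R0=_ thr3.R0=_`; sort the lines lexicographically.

outcome vector order: (thr1.R0,thr2.R0,thr3.R0)
|SC outcomes| = 10

thr1.R0=0 thr2.R0=0 thr3.R0=2
thr1.R0=0 thr2.R0=1 thr3.R0=0
thr1.R0=0 thr2.R0=1 thr3.R0=2
thr1.R0=0 thr2.R0=2 thr3.R0=0
thr1.R0=0 thr2.R0=2 thr3.R0=2
thr1.R0=2 thr2.R0=0 thr3.R0=2
thr1.R0=2 thr2.R0=1 thr3.R0=0
thr1.R0=2 thr2.R0=1 thr3.R0=2
thr1.R0=2 thr2.R0=2 thr3.R0=0
thr1.R0=2 thr2.R0=2 thr3.R0=2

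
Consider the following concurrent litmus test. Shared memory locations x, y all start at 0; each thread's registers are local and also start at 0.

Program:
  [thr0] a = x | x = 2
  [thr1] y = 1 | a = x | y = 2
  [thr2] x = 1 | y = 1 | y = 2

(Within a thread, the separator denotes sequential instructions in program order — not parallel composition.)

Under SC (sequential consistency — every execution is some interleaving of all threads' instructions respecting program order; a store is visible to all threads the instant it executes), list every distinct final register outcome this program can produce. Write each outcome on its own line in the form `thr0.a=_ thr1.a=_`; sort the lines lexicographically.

thr0.a=0 thr1.a=0
thr0.a=0 thr1.a=1
thr0.a=0 thr1.a=2
thr0.a=1 thr1.a=0
thr0.a=1 thr1.a=1
thr0.a=1 thr1.a=2

outcome vector order: (thr0.a,thr1.a)
|SC outcomes| = 6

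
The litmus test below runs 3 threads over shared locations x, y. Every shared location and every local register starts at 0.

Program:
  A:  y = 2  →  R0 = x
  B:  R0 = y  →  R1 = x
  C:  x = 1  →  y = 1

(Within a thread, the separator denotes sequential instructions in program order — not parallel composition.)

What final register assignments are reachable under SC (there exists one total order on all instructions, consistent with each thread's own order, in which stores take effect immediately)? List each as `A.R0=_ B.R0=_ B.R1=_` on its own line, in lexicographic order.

outcome vector order: (A.R0,B.R0,B.R1)
|SC outcomes| = 10

A.R0=0 B.R0=0 B.R1=0
A.R0=0 B.R0=0 B.R1=1
A.R0=0 B.R0=1 B.R1=1
A.R0=0 B.R0=2 B.R1=0
A.R0=0 B.R0=2 B.R1=1
A.R0=1 B.R0=0 B.R1=0
A.R0=1 B.R0=0 B.R1=1
A.R0=1 B.R0=1 B.R1=1
A.R0=1 B.R0=2 B.R1=0
A.R0=1 B.R0=2 B.R1=1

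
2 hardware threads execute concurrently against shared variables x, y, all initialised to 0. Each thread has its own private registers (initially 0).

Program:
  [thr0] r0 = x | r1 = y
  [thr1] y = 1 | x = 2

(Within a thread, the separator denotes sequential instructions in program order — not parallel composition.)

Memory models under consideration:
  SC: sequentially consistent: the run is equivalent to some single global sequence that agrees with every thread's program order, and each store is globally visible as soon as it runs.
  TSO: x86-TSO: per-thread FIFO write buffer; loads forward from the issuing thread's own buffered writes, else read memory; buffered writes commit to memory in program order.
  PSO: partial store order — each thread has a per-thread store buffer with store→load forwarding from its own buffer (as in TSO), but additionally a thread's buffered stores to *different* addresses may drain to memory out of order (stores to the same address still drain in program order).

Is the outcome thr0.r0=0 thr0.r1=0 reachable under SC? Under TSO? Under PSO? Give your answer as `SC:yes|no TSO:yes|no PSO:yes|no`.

outcome vector order: (thr0.r0,thr0.r1)
SC: 3 outcomes — {<0 0> <0 1> <2 1>}
TSO: 3 outcomes — {<0 0> <0 1> <2 1>}
PSO: 4 outcomes — {<0 0> <0 1> <2 0> <2 1>}
target <0 0> ∈ {SC,TSO,PSO}

SC:yes TSO:yes PSO:yes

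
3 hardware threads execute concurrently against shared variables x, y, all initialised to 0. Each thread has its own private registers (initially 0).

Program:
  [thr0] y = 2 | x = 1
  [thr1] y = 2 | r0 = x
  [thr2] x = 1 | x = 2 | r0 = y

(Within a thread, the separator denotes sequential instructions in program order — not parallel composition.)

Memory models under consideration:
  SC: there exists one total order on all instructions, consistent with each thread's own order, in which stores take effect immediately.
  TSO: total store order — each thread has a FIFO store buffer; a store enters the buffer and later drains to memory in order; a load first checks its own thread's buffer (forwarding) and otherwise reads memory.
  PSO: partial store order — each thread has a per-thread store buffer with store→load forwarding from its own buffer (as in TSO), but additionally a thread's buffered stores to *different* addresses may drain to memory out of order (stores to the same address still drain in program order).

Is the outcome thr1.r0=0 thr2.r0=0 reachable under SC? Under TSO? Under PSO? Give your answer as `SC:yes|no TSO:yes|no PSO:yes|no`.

outcome vector order: (thr1.r0,thr2.r0)
under SC → <0 2>, <1 0>, <1 2>, <2 0>, <2 2>
under TSO → <0 0>, <0 2>, <1 0>, <1 2>, <2 0>, <2 2>
under PSO → <0 0>, <0 2>, <1 0>, <1 2>, <2 0>, <2 2>
target <0 0> ∈ {TSO,PSO}

SC:no TSO:yes PSO:yes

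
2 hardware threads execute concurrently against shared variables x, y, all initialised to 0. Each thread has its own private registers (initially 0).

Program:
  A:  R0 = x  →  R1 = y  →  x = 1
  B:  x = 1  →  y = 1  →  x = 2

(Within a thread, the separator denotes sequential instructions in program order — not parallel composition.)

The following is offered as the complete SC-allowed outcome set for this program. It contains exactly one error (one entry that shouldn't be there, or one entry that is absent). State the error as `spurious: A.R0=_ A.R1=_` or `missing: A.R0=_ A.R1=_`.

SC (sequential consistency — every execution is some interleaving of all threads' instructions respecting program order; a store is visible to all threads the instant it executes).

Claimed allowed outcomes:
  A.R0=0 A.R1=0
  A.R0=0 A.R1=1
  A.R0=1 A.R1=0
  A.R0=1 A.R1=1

outcome vector order: (A.R0,A.R1)
[SC] allowed = {<0 0>, <0 1>, <1 0>, <1 1>, <2 1>}
SC∖claimed = {<2 1>}

missing: A.R0=2 A.R1=1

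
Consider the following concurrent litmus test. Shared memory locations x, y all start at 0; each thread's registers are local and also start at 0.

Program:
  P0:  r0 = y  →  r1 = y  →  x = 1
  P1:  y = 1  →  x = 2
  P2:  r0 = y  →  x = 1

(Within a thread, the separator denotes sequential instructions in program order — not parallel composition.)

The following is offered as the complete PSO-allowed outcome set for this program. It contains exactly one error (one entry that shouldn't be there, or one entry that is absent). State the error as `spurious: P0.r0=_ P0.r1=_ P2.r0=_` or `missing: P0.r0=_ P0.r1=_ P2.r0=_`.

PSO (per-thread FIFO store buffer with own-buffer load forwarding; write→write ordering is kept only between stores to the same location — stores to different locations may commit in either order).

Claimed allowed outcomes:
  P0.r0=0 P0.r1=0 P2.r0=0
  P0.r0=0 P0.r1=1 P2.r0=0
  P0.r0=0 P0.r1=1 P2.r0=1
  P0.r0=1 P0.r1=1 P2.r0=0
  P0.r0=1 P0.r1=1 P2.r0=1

outcome vector order: (P0.r0,P0.r1,P2.r0)
PSO: 6 outcomes — {<0 0 0>; <0 0 1>; <0 1 0>; <0 1 1>; <1 1 0>; <1 1 1>}
PSO∖claimed = {<0 0 1>}

missing: P0.r0=0 P0.r1=0 P2.r0=1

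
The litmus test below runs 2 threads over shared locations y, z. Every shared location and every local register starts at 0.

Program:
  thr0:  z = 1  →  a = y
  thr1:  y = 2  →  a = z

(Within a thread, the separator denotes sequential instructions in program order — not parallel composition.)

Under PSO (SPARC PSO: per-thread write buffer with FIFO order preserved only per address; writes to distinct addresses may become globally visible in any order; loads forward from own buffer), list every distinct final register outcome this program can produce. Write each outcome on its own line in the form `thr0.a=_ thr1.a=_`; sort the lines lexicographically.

thr0.a=0 thr1.a=0
thr0.a=0 thr1.a=1
thr0.a=2 thr1.a=0
thr0.a=2 thr1.a=1

outcome vector order: (thr0.a,thr1.a)
|PSO outcomes| = 4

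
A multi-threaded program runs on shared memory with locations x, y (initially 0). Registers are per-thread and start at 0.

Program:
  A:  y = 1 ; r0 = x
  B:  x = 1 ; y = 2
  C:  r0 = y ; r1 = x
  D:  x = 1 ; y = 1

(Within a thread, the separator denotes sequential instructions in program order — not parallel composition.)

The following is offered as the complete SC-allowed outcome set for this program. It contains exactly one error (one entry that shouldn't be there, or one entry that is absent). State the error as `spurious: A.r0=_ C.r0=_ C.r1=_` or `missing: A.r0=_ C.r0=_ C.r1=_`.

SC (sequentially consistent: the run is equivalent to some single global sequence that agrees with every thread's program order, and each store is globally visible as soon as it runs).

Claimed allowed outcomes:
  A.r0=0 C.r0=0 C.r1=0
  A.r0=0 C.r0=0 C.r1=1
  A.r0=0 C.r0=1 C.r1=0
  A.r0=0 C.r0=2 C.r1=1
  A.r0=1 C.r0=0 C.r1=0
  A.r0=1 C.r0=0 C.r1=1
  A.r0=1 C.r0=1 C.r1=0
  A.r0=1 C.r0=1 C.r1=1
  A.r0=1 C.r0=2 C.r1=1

missing: A.r0=0 C.r0=1 C.r1=1

outcome vector order: (A.r0,C.r0,C.r1)
SC (10): 0/0/0 0/0/1 0/1/0 0/1/1 0/2/1 1/0/0 1/0/1 1/1/0 1/1/1 1/2/1
SC∖claimed = {0/1/1}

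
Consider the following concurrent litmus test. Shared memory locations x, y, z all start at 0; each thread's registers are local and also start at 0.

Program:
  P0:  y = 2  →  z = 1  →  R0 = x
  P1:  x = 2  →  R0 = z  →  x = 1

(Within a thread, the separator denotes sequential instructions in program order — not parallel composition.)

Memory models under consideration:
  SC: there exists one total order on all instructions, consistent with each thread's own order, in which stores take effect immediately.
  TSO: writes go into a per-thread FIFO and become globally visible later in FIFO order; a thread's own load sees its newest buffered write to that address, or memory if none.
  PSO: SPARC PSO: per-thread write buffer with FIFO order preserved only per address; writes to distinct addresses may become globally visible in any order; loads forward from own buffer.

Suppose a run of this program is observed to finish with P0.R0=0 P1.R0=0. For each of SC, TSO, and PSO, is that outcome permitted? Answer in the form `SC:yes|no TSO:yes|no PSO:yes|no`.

outcome vector order: (P0.R0,P1.R0)
under SC → (0,1); (1,0); (1,1); (2,0); (2,1)
under TSO → (0,0); (0,1); (1,0); (1,1); (2,0); (2,1)
under PSO → (0,0); (0,1); (1,0); (1,1); (2,0); (2,1)
target (0,0) ∈ {TSO,PSO}

SC:no TSO:yes PSO:yes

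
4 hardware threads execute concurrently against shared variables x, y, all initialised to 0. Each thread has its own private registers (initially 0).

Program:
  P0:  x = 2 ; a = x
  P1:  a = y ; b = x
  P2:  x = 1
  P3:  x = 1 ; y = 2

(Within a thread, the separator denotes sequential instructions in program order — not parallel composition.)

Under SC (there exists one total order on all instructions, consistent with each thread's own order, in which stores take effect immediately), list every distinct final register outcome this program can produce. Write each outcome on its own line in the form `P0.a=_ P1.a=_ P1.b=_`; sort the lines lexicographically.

outcome vector order: (P0.a,P1.a,P1.b)
|SC outcomes| = 10

P0.a=1 P1.a=0 P1.b=0
P0.a=1 P1.a=0 P1.b=1
P0.a=1 P1.a=0 P1.b=2
P0.a=1 P1.a=2 P1.b=1
P0.a=1 P1.a=2 P1.b=2
P0.a=2 P1.a=0 P1.b=0
P0.a=2 P1.a=0 P1.b=1
P0.a=2 P1.a=0 P1.b=2
P0.a=2 P1.a=2 P1.b=1
P0.a=2 P1.a=2 P1.b=2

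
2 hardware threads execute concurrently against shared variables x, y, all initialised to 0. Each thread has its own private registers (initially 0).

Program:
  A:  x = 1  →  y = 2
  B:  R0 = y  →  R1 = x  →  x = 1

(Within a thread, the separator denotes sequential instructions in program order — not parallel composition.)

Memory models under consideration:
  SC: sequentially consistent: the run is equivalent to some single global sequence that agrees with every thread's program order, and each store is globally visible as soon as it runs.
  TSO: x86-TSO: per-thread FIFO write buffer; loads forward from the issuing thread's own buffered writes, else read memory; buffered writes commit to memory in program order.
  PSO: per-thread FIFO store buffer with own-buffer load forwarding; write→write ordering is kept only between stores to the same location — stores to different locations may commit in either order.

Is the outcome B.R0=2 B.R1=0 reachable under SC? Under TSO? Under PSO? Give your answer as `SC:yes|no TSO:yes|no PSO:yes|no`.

SC:no TSO:no PSO:yes

outcome vector order: (B.R0,B.R1)
under SC → 0/0; 0/1; 2/1
under TSO → 0/0; 0/1; 2/1
under PSO → 0/0; 0/1; 2/0; 2/1
target 2/0 ∈ {PSO}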